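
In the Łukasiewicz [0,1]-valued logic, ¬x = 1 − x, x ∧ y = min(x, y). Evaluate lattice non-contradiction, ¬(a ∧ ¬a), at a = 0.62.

0.62

¬a = 1 − 0.62 = 0.38
a ∧ ¬a = min(0.62, 0.38) = 0.38
¬(a ∧ ¬a) = 1 − 0.38 = 0.62
(The value 0.62 < 1 shows this instance is not satisfied; not a Ł∞-tautology — its value is 1 − min(a, 1−a).)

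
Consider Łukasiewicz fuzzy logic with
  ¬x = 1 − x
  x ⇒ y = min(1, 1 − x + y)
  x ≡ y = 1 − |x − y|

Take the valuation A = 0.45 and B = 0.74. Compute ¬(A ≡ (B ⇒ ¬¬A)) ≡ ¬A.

¬A = 1 − 0.45 = 0.55
¬¬A = 1 − 0.55 = 0.45
B ⇒ ¬¬A = min(1, 1 − 0.74 + 0.45) = min(1, 0.71) = 0.71
A ≡ (B ⇒ ¬¬A) = 1 − |0.45 − 0.71| = 1 − 0.26 = 0.74
¬(A ≡ (B ⇒ ¬¬A)) = 1 − 0.74 = 0.26
¬(A ≡ (B ⇒ ¬¬A)) ≡ ¬A = 1 − |0.26 − 0.55| = 1 − 0.29 = 0.71

0.71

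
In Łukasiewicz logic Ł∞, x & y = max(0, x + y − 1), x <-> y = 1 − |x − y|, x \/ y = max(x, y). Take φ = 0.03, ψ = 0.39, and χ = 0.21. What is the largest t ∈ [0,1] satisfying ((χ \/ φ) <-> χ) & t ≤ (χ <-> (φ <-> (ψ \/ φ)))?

χ \/ φ = max(0.21, 0.03) = 0.21
(χ \/ φ) <-> χ = 1 − |0.21 − 0.21| = 1 − 0.00 = 1.00
So the left factor is (χ \/ φ) <-> χ = 1.00.
ψ \/ φ = max(0.39, 0.03) = 0.39
φ <-> (ψ \/ φ) = 1 − |0.03 − 0.39| = 1 − 0.36 = 0.64
χ <-> (φ <-> (ψ \/ φ)) = 1 − |0.21 − 0.64| = 1 − 0.43 = 0.57
So the right-hand bound is χ <-> (φ <-> (ψ \/ φ)) = 0.57.
The residuum of the Łukasiewicz t-norm gives the supremum: min(1, 1 − 1.00 + 0.57).
1 − 1.00 + 0.57 = 0.57, so t = min(1, 0.57) = 0.57.
Check: 1.00 & 0.57 = max(0, 0.57) = 0.57 ≤ 0.57.

0.57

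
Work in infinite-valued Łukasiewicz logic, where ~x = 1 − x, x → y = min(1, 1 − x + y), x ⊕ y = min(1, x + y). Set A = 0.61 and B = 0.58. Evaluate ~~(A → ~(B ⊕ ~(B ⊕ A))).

0.81

B ⊕ A = min(1, 0.58 + 0.61) = min(1, 1.19) = 1.00
~(B ⊕ A) = 1 − 1.00 = 0.00
B ⊕ ~(B ⊕ A) = min(1, 0.58 + 0.00) = min(1, 0.58) = 0.58
~(B ⊕ ~(B ⊕ A)) = 1 − 0.58 = 0.42
A → ~(B ⊕ ~(B ⊕ A)) = min(1, 1 − 0.61 + 0.42) = min(1, 0.81) = 0.81
~(A → ~(B ⊕ ~(B ⊕ A))) = 1 − 0.81 = 0.19
~~(A → ~(B ⊕ ~(B ⊕ A))) = 1 − 0.19 = 0.81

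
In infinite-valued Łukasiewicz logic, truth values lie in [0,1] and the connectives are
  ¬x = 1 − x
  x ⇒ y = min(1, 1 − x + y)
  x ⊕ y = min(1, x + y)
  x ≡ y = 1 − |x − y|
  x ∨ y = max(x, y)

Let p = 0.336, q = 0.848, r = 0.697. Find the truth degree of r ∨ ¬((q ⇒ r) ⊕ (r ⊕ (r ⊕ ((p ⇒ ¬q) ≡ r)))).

q ⇒ r = min(1, 1 − 0.848 + 0.697) = min(1, 0.849) = 0.849
¬q = 1 − 0.848 = 0.152
p ⇒ ¬q = min(1, 1 − 0.336 + 0.152) = min(1, 0.816) = 0.816
(p ⇒ ¬q) ≡ r = 1 − |0.816 − 0.697| = 1 − 0.119 = 0.881
r ⊕ ((p ⇒ ¬q) ≡ r) = min(1, 0.697 + 0.881) = min(1, 1.578) = 1.000
r ⊕ (r ⊕ ((p ⇒ ¬q) ≡ r)) = min(1, 0.697 + 1.000) = min(1, 1.697) = 1.000
(q ⇒ r) ⊕ (r ⊕ (r ⊕ ((p ⇒ ¬q) ≡ r))) = min(1, 0.849 + 1.000) = min(1, 1.849) = 1.000
¬((q ⇒ r) ⊕ (r ⊕ (r ⊕ ((p ⇒ ¬q) ≡ r)))) = 1 − 1.000 = 0.000
r ∨ ¬((q ⇒ r) ⊕ (r ⊕ (r ⊕ ((p ⇒ ¬q) ≡ r)))) = max(0.697, 0.000) = 0.697

0.697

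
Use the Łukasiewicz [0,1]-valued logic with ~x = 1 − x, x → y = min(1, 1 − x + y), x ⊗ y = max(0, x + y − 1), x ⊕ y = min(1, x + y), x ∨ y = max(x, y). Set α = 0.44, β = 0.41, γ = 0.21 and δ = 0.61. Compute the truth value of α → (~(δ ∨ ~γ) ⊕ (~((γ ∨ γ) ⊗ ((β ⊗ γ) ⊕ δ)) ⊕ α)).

1.00

~γ = 1 − 0.21 = 0.79
δ ∨ ~γ = max(0.61, 0.79) = 0.79
~(δ ∨ ~γ) = 1 − 0.79 = 0.21
γ ∨ γ = max(0.21, 0.21) = 0.21
β ⊗ γ = max(0, 0.41 + 0.21 − 1) = max(0, -0.38) = 0.00
(β ⊗ γ) ⊕ δ = min(1, 0.00 + 0.61) = min(1, 0.61) = 0.61
(γ ∨ γ) ⊗ ((β ⊗ γ) ⊕ δ) = max(0, 0.21 + 0.61 − 1) = max(0, -0.18) = 0.00
~((γ ∨ γ) ⊗ ((β ⊗ γ) ⊕ δ)) = 1 − 0.00 = 1.00
~((γ ∨ γ) ⊗ ((β ⊗ γ) ⊕ δ)) ⊕ α = min(1, 1.00 + 0.44) = min(1, 1.44) = 1.00
~(δ ∨ ~γ) ⊕ (~((γ ∨ γ) ⊗ ((β ⊗ γ) ⊕ δ)) ⊕ α) = min(1, 0.21 + 1.00) = min(1, 1.21) = 1.00
α → (~(δ ∨ ~γ) ⊕ (~((γ ∨ γ) ⊗ ((β ⊗ γ) ⊕ δ)) ⊕ α)) = min(1, 1 − 0.44 + 1.00) = min(1, 1.56) = 1.00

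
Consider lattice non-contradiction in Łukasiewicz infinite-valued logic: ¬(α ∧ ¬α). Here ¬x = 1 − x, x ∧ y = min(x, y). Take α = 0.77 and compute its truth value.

¬α = 1 − 0.77 = 0.23
α ∧ ¬α = min(0.77, 0.23) = 0.23
¬(α ∧ ¬α) = 1 − 0.23 = 0.77
(The value 0.77 < 1 shows this instance is not satisfied; not a Ł∞-tautology — its value is 1 − min(a, 1−a).)

0.77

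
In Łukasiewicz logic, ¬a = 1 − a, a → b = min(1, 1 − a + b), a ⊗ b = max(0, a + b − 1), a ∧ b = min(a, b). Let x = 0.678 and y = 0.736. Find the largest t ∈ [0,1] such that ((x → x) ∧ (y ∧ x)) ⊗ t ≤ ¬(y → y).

x → x = min(1, 1 − 0.678 + 0.678) = min(1, 1.000) = 1.000
y ∧ x = min(0.736, 0.678) = 0.678
(x → x) ∧ (y ∧ x) = min(1.000, 0.678) = 0.678
So the left factor is (x → x) ∧ (y ∧ x) = 0.678.
y → y = min(1, 1 − 0.736 + 0.736) = min(1, 1.000) = 1.000
¬(y → y) = 1 − 1.000 = 0.000
So the right-hand bound is ¬(y → y) = 0.000.
The residuum of the Łukasiewicz t-norm gives the supremum: min(1, 1 − 0.678 + 0.000).
1 − 0.678 + 0.000 = 0.322, so t = min(1, 0.322) = 0.322.
Check: 0.678 ⊗ 0.322 = max(0, 0.000) = 0.000 ≤ 0.000.

0.322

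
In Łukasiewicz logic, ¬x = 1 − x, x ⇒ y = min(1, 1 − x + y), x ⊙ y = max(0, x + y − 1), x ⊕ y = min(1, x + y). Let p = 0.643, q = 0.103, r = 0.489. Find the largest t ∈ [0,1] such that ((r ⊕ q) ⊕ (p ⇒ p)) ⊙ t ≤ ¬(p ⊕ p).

r ⊕ q = min(1, 0.489 + 0.103) = min(1, 0.592) = 0.592
p ⇒ p = min(1, 1 − 0.643 + 0.643) = min(1, 1.000) = 1.000
(r ⊕ q) ⊕ (p ⇒ p) = min(1, 0.592 + 1.000) = min(1, 1.592) = 1.000
So the left factor is (r ⊕ q) ⊕ (p ⇒ p) = 1.000.
p ⊕ p = min(1, 0.643 + 0.643) = min(1, 1.286) = 1.000
¬(p ⊕ p) = 1 − 1.000 = 0.000
So the right-hand bound is ¬(p ⊕ p) = 0.000.
The residuum of the Łukasiewicz t-norm gives the supremum: min(1, 1 − 1.000 + 0.000).
1 − 1.000 + 0.000 = 0.000, so t = min(1, 0.000) = 0.000.
Check: 1.000 ⊙ 0.000 = max(0, 0.000) = 0.000 ≤ 0.000.

0.000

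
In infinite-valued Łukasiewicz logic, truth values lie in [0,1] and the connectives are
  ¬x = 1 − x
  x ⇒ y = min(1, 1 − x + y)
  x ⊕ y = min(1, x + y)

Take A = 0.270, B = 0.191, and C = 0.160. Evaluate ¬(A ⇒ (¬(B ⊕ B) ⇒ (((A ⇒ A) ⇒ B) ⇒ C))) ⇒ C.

1.000

B ⊕ B = min(1, 0.191 + 0.191) = min(1, 0.382) = 0.382
¬(B ⊕ B) = 1 − 0.382 = 0.618
A ⇒ A = min(1, 1 − 0.270 + 0.270) = min(1, 1.000) = 1.000
(A ⇒ A) ⇒ B = min(1, 1 − 1.000 + 0.191) = min(1, 0.191) = 0.191
((A ⇒ A) ⇒ B) ⇒ C = min(1, 1 − 0.191 + 0.160) = min(1, 0.969) = 0.969
¬(B ⊕ B) ⇒ (((A ⇒ A) ⇒ B) ⇒ C) = min(1, 1 − 0.618 + 0.969) = min(1, 1.351) = 1.000
A ⇒ (¬(B ⊕ B) ⇒ (((A ⇒ A) ⇒ B) ⇒ C)) = min(1, 1 − 0.270 + 1.000) = min(1, 1.730) = 1.000
¬(A ⇒ (¬(B ⊕ B) ⇒ (((A ⇒ A) ⇒ B) ⇒ C))) = 1 − 1.000 = 0.000
¬(A ⇒ (¬(B ⊕ B) ⇒ (((A ⇒ A) ⇒ B) ⇒ C))) ⇒ C = min(1, 1 − 0.000 + 0.160) = min(1, 1.160) = 1.000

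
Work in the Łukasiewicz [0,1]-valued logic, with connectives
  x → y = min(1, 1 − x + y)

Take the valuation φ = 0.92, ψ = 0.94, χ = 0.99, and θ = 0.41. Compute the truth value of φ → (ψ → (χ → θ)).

χ → θ = min(1, 1 − 0.99 + 0.41) = min(1, 0.42) = 0.42
ψ → (χ → θ) = min(1, 1 − 0.94 + 0.42) = min(1, 0.48) = 0.48
φ → (ψ → (χ → θ)) = min(1, 1 − 0.92 + 0.48) = min(1, 0.56) = 0.56

0.56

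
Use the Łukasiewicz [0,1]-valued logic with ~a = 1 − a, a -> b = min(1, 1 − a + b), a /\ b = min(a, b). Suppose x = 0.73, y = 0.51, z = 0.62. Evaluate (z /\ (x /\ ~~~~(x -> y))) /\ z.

0.62

x -> y = min(1, 1 − 0.73 + 0.51) = min(1, 0.78) = 0.78
~(x -> y) = 1 − 0.78 = 0.22
~~(x -> y) = 1 − 0.22 = 0.78
~~~(x -> y) = 1 − 0.78 = 0.22
~~~~(x -> y) = 1 − 0.22 = 0.78
x /\ ~~~~(x -> y) = min(0.73, 0.78) = 0.73
z /\ (x /\ ~~~~(x -> y)) = min(0.62, 0.73) = 0.62
(z /\ (x /\ ~~~~(x -> y))) /\ z = min(0.62, 0.62) = 0.62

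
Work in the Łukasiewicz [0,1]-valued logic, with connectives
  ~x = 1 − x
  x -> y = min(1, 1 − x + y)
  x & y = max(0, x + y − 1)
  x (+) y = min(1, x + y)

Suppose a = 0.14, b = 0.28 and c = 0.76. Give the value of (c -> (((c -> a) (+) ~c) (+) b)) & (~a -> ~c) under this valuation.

0.38

c -> a = min(1, 1 − 0.76 + 0.14) = min(1, 0.38) = 0.38
~c = 1 − 0.76 = 0.24
(c -> a) (+) ~c = min(1, 0.38 + 0.24) = min(1, 0.62) = 0.62
((c -> a) (+) ~c) (+) b = min(1, 0.62 + 0.28) = min(1, 0.90) = 0.90
c -> (((c -> a) (+) ~c) (+) b) = min(1, 1 − 0.76 + 0.90) = min(1, 1.14) = 1.00
~a = 1 − 0.14 = 0.86
~a -> ~c = min(1, 1 − 0.86 + 0.24) = min(1, 0.38) = 0.38
(c -> (((c -> a) (+) ~c) (+) b)) & (~a -> ~c) = max(0, 1.00 + 0.38 − 1) = max(0, 0.38) = 0.38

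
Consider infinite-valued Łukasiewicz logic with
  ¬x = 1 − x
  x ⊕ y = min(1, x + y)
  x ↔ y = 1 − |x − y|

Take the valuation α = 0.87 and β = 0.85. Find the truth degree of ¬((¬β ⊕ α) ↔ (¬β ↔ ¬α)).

0.02

¬β = 1 − 0.85 = 0.15
¬β ⊕ α = min(1, 0.15 + 0.87) = min(1, 1.02) = 1.00
¬α = 1 − 0.87 = 0.13
¬β ↔ ¬α = 1 − |0.15 − 0.13| = 1 − 0.02 = 0.98
(¬β ⊕ α) ↔ (¬β ↔ ¬α) = 1 − |1.00 − 0.98| = 1 − 0.02 = 0.98
¬((¬β ⊕ α) ↔ (¬β ↔ ¬α)) = 1 − 0.98 = 0.02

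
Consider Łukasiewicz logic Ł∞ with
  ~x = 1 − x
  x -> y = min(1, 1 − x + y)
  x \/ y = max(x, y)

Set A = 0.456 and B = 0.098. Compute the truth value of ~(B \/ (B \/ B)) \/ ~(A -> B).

0.902

B \/ B = max(0.098, 0.098) = 0.098
B \/ (B \/ B) = max(0.098, 0.098) = 0.098
~(B \/ (B \/ B)) = 1 − 0.098 = 0.902
A -> B = min(1, 1 − 0.456 + 0.098) = min(1, 0.642) = 0.642
~(A -> B) = 1 − 0.642 = 0.358
~(B \/ (B \/ B)) \/ ~(A -> B) = max(0.902, 0.358) = 0.902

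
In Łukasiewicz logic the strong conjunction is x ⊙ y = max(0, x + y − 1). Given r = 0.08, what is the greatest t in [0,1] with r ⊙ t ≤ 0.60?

The residuum of the Łukasiewicz t-norm gives the supremum: min(1, 1 − 0.08 + 0.60).
1 − 0.08 + 0.60 = 1.52, so t = min(1, 1.52) = 1.00.
Check: 0.08 ⊙ 1.00 = max(0, 0.08) = 0.08 ≤ 0.60.

1.00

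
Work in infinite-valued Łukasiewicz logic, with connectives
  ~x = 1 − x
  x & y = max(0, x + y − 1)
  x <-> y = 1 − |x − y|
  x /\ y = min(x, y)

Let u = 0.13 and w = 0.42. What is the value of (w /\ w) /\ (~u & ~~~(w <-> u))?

0.16

w /\ w = min(0.42, 0.42) = 0.42
~u = 1 − 0.13 = 0.87
w <-> u = 1 − |0.42 − 0.13| = 1 − 0.29 = 0.71
~(w <-> u) = 1 − 0.71 = 0.29
~~(w <-> u) = 1 − 0.29 = 0.71
~~~(w <-> u) = 1 − 0.71 = 0.29
~u & ~~~(w <-> u) = max(0, 0.87 + 0.29 − 1) = max(0, 0.16) = 0.16
(w /\ w) /\ (~u & ~~~(w <-> u)) = min(0.42, 0.16) = 0.16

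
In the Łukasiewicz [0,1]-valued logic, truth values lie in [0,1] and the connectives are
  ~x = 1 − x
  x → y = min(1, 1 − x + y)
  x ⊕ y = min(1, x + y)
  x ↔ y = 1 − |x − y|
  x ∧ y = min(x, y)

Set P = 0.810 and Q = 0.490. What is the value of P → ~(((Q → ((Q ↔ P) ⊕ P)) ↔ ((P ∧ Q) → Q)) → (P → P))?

Q ↔ P = 1 − |0.490 − 0.810| = 1 − 0.320 = 0.680
(Q ↔ P) ⊕ P = min(1, 0.680 + 0.810) = min(1, 1.490) = 1.000
Q → ((Q ↔ P) ⊕ P) = min(1, 1 − 0.490 + 1.000) = min(1, 1.510) = 1.000
P ∧ Q = min(0.810, 0.490) = 0.490
(P ∧ Q) → Q = min(1, 1 − 0.490 + 0.490) = min(1, 1.000) = 1.000
(Q → ((Q ↔ P) ⊕ P)) ↔ ((P ∧ Q) → Q) = 1 − |1.000 − 1.000| = 1 − 0.000 = 1.000
P → P = min(1, 1 − 0.810 + 0.810) = min(1, 1.000) = 1.000
((Q → ((Q ↔ P) ⊕ P)) ↔ ((P ∧ Q) → Q)) → (P → P) = min(1, 1 − 1.000 + 1.000) = min(1, 1.000) = 1.000
~(((Q → ((Q ↔ P) ⊕ P)) ↔ ((P ∧ Q) → Q)) → (P → P)) = 1 − 1.000 = 0.000
P → ~(((Q → ((Q ↔ P) ⊕ P)) ↔ ((P ∧ Q) → Q)) → (P → P)) = min(1, 1 − 0.810 + 0.000) = min(1, 0.190) = 0.190

0.190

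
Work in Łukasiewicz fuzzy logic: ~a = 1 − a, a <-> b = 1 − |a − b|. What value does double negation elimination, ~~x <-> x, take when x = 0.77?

~x = 1 − 0.77 = 0.23
~~x = 1 − 0.23 = 0.77
~~x <-> x = 1 − |0.77 − 0.77| = 1 − 0.00 = 1.00
(As expected: always 1 in Ł∞ since negation is involutive.)

1.00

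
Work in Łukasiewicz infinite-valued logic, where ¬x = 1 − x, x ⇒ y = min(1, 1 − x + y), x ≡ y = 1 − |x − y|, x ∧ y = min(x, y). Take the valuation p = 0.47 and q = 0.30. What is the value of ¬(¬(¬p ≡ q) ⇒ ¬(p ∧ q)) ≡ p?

¬p = 1 − 0.47 = 0.53
¬p ≡ q = 1 − |0.53 − 0.30| = 1 − 0.23 = 0.77
¬(¬p ≡ q) = 1 − 0.77 = 0.23
p ∧ q = min(0.47, 0.30) = 0.30
¬(p ∧ q) = 1 − 0.30 = 0.70
¬(¬p ≡ q) ⇒ ¬(p ∧ q) = min(1, 1 − 0.23 + 0.70) = min(1, 1.47) = 1.00
¬(¬(¬p ≡ q) ⇒ ¬(p ∧ q)) = 1 − 1.00 = 0.00
¬(¬(¬p ≡ q) ⇒ ¬(p ∧ q)) ≡ p = 1 − |0.00 − 0.47| = 1 − 0.47 = 0.53

0.53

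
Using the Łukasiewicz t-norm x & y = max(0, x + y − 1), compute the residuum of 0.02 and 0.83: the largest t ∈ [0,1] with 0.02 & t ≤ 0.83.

1.00

The residuum of the Łukasiewicz t-norm gives the supremum: min(1, 1 − 0.02 + 0.83).
1 − 0.02 + 0.83 = 1.81, so t = min(1, 1.81) = 1.00.
Check: 0.02 & 1.00 = max(0, 0.02) = 0.02 ≤ 0.83.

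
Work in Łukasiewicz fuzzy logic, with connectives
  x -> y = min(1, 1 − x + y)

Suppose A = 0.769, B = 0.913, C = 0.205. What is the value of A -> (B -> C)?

B -> C = min(1, 1 − 0.913 + 0.205) = min(1, 0.292) = 0.292
A -> (B -> C) = min(1, 1 − 0.769 + 0.292) = min(1, 0.523) = 0.523

0.523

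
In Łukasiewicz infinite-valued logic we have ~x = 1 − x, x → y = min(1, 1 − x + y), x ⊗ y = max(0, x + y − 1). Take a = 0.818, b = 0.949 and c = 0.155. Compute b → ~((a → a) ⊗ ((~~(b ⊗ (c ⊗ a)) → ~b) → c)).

0.896

a → a = min(1, 1 − 0.818 + 0.818) = min(1, 1.000) = 1.000
c ⊗ a = max(0, 0.155 + 0.818 − 1) = max(0, -0.027) = 0.000
b ⊗ (c ⊗ a) = max(0, 0.949 + 0.000 − 1) = max(0, -0.051) = 0.000
~(b ⊗ (c ⊗ a)) = 1 − 0.000 = 1.000
~~(b ⊗ (c ⊗ a)) = 1 − 1.000 = 0.000
~b = 1 − 0.949 = 0.051
~~(b ⊗ (c ⊗ a)) → ~b = min(1, 1 − 0.000 + 0.051) = min(1, 1.051) = 1.000
(~~(b ⊗ (c ⊗ a)) → ~b) → c = min(1, 1 − 1.000 + 0.155) = min(1, 0.155) = 0.155
(a → a) ⊗ ((~~(b ⊗ (c ⊗ a)) → ~b) → c) = max(0, 1.000 + 0.155 − 1) = max(0, 0.155) = 0.155
~((a → a) ⊗ ((~~(b ⊗ (c ⊗ a)) → ~b) → c)) = 1 − 0.155 = 0.845
b → ~((a → a) ⊗ ((~~(b ⊗ (c ⊗ a)) → ~b) → c)) = min(1, 1 − 0.949 + 0.845) = min(1, 0.896) = 0.896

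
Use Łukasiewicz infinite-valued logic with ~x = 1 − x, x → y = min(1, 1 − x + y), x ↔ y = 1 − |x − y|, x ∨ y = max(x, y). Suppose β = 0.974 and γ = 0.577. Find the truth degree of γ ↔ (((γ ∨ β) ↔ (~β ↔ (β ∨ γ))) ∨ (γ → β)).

γ ∨ β = max(0.577, 0.974) = 0.974
~β = 1 − 0.974 = 0.026
β ∨ γ = max(0.974, 0.577) = 0.974
~β ↔ (β ∨ γ) = 1 − |0.026 − 0.974| = 1 − 0.948 = 0.052
(γ ∨ β) ↔ (~β ↔ (β ∨ γ)) = 1 − |0.974 − 0.052| = 1 − 0.922 = 0.078
γ → β = min(1, 1 − 0.577 + 0.974) = min(1, 1.397) = 1.000
((γ ∨ β) ↔ (~β ↔ (β ∨ γ))) ∨ (γ → β) = max(0.078, 1.000) = 1.000
γ ↔ (((γ ∨ β) ↔ (~β ↔ (β ∨ γ))) ∨ (γ → β)) = 1 − |0.577 − 1.000| = 1 − 0.423 = 0.577

0.577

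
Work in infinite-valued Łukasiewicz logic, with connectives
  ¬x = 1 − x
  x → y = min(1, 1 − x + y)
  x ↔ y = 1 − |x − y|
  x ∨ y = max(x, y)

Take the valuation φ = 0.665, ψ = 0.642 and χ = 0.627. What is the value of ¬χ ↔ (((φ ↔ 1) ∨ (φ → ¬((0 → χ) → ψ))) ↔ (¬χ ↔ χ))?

¬χ = 1 − 0.627 = 0.373
φ ↔ 1 = 1 − |0.665 − 1.000| = 1 − 0.335 = 0.665
0 → χ = min(1, 1 − 0.000 + 0.627) = min(1, 1.627) = 1.000
(0 → χ) → ψ = min(1, 1 − 1.000 + 0.642) = min(1, 0.642) = 0.642
¬((0 → χ) → ψ) = 1 − 0.642 = 0.358
φ → ¬((0 → χ) → ψ) = min(1, 1 − 0.665 + 0.358) = min(1, 0.693) = 0.693
(φ ↔ 1) ∨ (φ → ¬((0 → χ) → ψ)) = max(0.665, 0.693) = 0.693
¬χ ↔ χ = 1 − |0.373 − 0.627| = 1 − 0.254 = 0.746
((φ ↔ 1) ∨ (φ → ¬((0 → χ) → ψ))) ↔ (¬χ ↔ χ) = 1 − |0.693 − 0.746| = 1 − 0.053 = 0.947
¬χ ↔ (((φ ↔ 1) ∨ (φ → ¬((0 → χ) → ψ))) ↔ (¬χ ↔ χ)) = 1 − |0.373 − 0.947| = 1 − 0.574 = 0.426

0.426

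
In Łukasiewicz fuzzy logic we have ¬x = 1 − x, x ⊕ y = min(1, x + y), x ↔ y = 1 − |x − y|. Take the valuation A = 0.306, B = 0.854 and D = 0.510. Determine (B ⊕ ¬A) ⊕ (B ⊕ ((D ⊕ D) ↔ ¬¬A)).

¬A = 1 − 0.306 = 0.694
B ⊕ ¬A = min(1, 0.854 + 0.694) = min(1, 1.548) = 1.000
D ⊕ D = min(1, 0.510 + 0.510) = min(1, 1.020) = 1.000
¬¬A = 1 − 0.694 = 0.306
(D ⊕ D) ↔ ¬¬A = 1 − |1.000 − 0.306| = 1 − 0.694 = 0.306
B ⊕ ((D ⊕ D) ↔ ¬¬A) = min(1, 0.854 + 0.306) = min(1, 1.160) = 1.000
(B ⊕ ¬A) ⊕ (B ⊕ ((D ⊕ D) ↔ ¬¬A)) = min(1, 1.000 + 1.000) = min(1, 2.000) = 1.000

1.000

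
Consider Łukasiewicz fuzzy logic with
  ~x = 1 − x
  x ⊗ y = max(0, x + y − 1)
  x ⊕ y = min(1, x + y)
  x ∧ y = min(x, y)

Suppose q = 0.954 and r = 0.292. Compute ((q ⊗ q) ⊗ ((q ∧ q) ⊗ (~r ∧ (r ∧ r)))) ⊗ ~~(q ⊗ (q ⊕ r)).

q ⊗ q = max(0, 0.954 + 0.954 − 1) = max(0, 0.908) = 0.908
q ∧ q = min(0.954, 0.954) = 0.954
~r = 1 − 0.292 = 0.708
r ∧ r = min(0.292, 0.292) = 0.292
~r ∧ (r ∧ r) = min(0.708, 0.292) = 0.292
(q ∧ q) ⊗ (~r ∧ (r ∧ r)) = max(0, 0.954 + 0.292 − 1) = max(0, 0.246) = 0.246
(q ⊗ q) ⊗ ((q ∧ q) ⊗ (~r ∧ (r ∧ r))) = max(0, 0.908 + 0.246 − 1) = max(0, 0.154) = 0.154
q ⊕ r = min(1, 0.954 + 0.292) = min(1, 1.246) = 1.000
q ⊗ (q ⊕ r) = max(0, 0.954 + 1.000 − 1) = max(0, 0.954) = 0.954
~(q ⊗ (q ⊕ r)) = 1 − 0.954 = 0.046
~~(q ⊗ (q ⊕ r)) = 1 − 0.046 = 0.954
((q ⊗ q) ⊗ ((q ∧ q) ⊗ (~r ∧ (r ∧ r)))) ⊗ ~~(q ⊗ (q ⊕ r)) = max(0, 0.154 + 0.954 − 1) = max(0, 0.108) = 0.108

0.108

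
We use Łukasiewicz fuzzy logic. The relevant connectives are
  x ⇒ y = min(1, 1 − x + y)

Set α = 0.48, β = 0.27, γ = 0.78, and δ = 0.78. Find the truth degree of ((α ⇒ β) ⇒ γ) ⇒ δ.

α ⇒ β = min(1, 1 − 0.48 + 0.27) = min(1, 0.79) = 0.79
(α ⇒ β) ⇒ γ = min(1, 1 − 0.79 + 0.78) = min(1, 0.99) = 0.99
((α ⇒ β) ⇒ γ) ⇒ δ = min(1, 1 − 0.99 + 0.78) = min(1, 0.79) = 0.79

0.79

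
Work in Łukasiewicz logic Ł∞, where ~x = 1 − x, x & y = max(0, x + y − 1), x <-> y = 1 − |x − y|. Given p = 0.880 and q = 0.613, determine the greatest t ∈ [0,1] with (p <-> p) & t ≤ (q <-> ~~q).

1.000

p <-> p = 1 − |0.880 − 0.880| = 1 − 0.000 = 1.000
So the left factor is p <-> p = 1.000.
~q = 1 − 0.613 = 0.387
~~q = 1 − 0.387 = 0.613
q <-> ~~q = 1 − |0.613 − 0.613| = 1 − 0.000 = 1.000
So the right-hand bound is q <-> ~~q = 1.000.
The residuum of the Łukasiewicz t-norm gives the supremum: min(1, 1 − 1.000 + 1.000).
1 − 1.000 + 1.000 = 1.000, so t = min(1, 1.000) = 1.000.
Check: 1.000 & 1.000 = max(0, 1.000) = 1.000 ≤ 1.000.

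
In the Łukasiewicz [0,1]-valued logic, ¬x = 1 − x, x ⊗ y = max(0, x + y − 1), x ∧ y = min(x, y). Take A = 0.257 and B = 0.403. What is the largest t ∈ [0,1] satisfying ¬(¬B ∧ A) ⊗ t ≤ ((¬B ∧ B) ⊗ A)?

0.257

¬B = 1 − 0.403 = 0.597
¬B ∧ A = min(0.597, 0.257) = 0.257
¬(¬B ∧ A) = 1 − 0.257 = 0.743
So the left factor is ¬(¬B ∧ A) = 0.743.
¬B ∧ B = min(0.597, 0.403) = 0.403
(¬B ∧ B) ⊗ A = max(0, 0.403 + 0.257 − 1) = max(0, -0.340) = 0.000
So the right-hand bound is (¬B ∧ B) ⊗ A = 0.000.
The residuum of the Łukasiewicz t-norm gives the supremum: min(1, 1 − 0.743 + 0.000).
1 − 0.743 + 0.000 = 0.257, so t = min(1, 0.257) = 0.257.
Check: 0.743 ⊗ 0.257 = max(0, 0.000) = 0.000 ≤ 0.000.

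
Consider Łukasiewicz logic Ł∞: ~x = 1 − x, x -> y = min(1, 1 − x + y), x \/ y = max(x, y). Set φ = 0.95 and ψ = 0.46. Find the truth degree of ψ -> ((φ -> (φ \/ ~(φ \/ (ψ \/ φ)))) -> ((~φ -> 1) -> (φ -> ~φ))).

0.64

ψ \/ φ = max(0.46, 0.95) = 0.95
φ \/ (ψ \/ φ) = max(0.95, 0.95) = 0.95
~(φ \/ (ψ \/ φ)) = 1 − 0.95 = 0.05
φ \/ ~(φ \/ (ψ \/ φ)) = max(0.95, 0.05) = 0.95
φ -> (φ \/ ~(φ \/ (ψ \/ φ))) = min(1, 1 − 0.95 + 0.95) = min(1, 1.00) = 1.00
~φ = 1 − 0.95 = 0.05
~φ -> 1 = min(1, 1 − 0.05 + 1.00) = min(1, 1.95) = 1.00
φ -> ~φ = min(1, 1 − 0.95 + 0.05) = min(1, 0.10) = 0.10
(~φ -> 1) -> (φ -> ~φ) = min(1, 1 − 1.00 + 0.10) = min(1, 0.10) = 0.10
(φ -> (φ \/ ~(φ \/ (ψ \/ φ)))) -> ((~φ -> 1) -> (φ -> ~φ)) = min(1, 1 − 1.00 + 0.10) = min(1, 0.10) = 0.10
ψ -> ((φ -> (φ \/ ~(φ \/ (ψ \/ φ)))) -> ((~φ -> 1) -> (φ -> ~φ))) = min(1, 1 − 0.46 + 0.10) = min(1, 0.64) = 0.64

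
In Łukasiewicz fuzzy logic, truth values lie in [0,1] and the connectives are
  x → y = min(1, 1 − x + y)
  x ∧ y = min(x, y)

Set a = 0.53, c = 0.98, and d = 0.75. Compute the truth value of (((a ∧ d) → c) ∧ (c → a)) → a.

0.98

a ∧ d = min(0.53, 0.75) = 0.53
(a ∧ d) → c = min(1, 1 − 0.53 + 0.98) = min(1, 1.45) = 1.00
c → a = min(1, 1 − 0.98 + 0.53) = min(1, 0.55) = 0.55
((a ∧ d) → c) ∧ (c → a) = min(1.00, 0.55) = 0.55
(((a ∧ d) → c) ∧ (c → a)) → a = min(1, 1 − 0.55 + 0.53) = min(1, 0.98) = 0.98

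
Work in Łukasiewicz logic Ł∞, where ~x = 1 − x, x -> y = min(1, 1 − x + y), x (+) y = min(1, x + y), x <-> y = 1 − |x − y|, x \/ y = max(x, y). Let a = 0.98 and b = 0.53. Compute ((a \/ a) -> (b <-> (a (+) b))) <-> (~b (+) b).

a \/ a = max(0.98, 0.98) = 0.98
a (+) b = min(1, 0.98 + 0.53) = min(1, 1.51) = 1.00
b <-> (a (+) b) = 1 − |0.53 − 1.00| = 1 − 0.47 = 0.53
(a \/ a) -> (b <-> (a (+) b)) = min(1, 1 − 0.98 + 0.53) = min(1, 0.55) = 0.55
~b = 1 − 0.53 = 0.47
~b (+) b = min(1, 0.47 + 0.53) = min(1, 1.00) = 1.00
((a \/ a) -> (b <-> (a (+) b))) <-> (~b (+) b) = 1 − |0.55 − 1.00| = 1 − 0.45 = 0.55

0.55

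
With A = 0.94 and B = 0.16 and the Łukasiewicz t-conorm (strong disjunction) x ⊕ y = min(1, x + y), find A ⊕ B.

A ⊕ B = min(1, 0.94 + 0.16) = min(1, 1.10) = 1.00
For comparison, the Gödel t-conorm max(x, y) would give 0.94.

1.00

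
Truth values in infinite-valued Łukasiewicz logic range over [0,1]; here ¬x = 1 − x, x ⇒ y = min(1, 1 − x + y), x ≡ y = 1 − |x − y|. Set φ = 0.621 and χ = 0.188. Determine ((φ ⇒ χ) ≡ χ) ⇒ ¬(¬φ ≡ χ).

0.570

φ ⇒ χ = min(1, 1 − 0.621 + 0.188) = min(1, 0.567) = 0.567
(φ ⇒ χ) ≡ χ = 1 − |0.567 − 0.188| = 1 − 0.379 = 0.621
¬φ = 1 − 0.621 = 0.379
¬φ ≡ χ = 1 − |0.379 − 0.188| = 1 − 0.191 = 0.809
¬(¬φ ≡ χ) = 1 − 0.809 = 0.191
((φ ⇒ χ) ≡ χ) ⇒ ¬(¬φ ≡ χ) = min(1, 1 − 0.621 + 0.191) = min(1, 0.570) = 0.570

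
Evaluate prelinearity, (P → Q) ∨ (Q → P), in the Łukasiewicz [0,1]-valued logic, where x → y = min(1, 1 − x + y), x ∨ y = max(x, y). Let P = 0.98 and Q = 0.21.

P → Q = min(1, 1 − 0.98 + 0.21) = min(1, 0.23) = 0.23
Q → P = min(1, 1 − 0.21 + 0.98) = min(1, 1.77) = 1.00
(P → Q) ∨ (Q → P) = max(0.23, 1.00) = 1.00
(As expected: a Ł∞-tautology — holds in every MV-chain.)

1.00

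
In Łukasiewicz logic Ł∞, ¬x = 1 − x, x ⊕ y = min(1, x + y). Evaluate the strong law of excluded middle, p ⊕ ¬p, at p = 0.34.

¬p = 1 − 0.34 = 0.66
p ⊕ ¬p = min(1, 0.34 + 0.66) = min(1, 1.00) = 1.00
(As expected: always 1 in Ł∞ since a ⊕ (1−a) = 1.)

1.00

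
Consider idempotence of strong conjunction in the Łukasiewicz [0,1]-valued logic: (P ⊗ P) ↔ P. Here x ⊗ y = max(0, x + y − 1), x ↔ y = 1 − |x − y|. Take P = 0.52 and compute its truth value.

0.52

P ⊗ P = max(0, 0.52 + 0.52 − 1) = max(0, 0.04) = 0.04
(P ⊗ P) ↔ P = 1 − |0.04 − 0.52| = 1 − 0.48 = 0.52
(The value 0.52 < 1 shows this instance is not satisfied; fails in Ł∞ since a ⊗ a = max(0, 2a−1) ≠ a in general.)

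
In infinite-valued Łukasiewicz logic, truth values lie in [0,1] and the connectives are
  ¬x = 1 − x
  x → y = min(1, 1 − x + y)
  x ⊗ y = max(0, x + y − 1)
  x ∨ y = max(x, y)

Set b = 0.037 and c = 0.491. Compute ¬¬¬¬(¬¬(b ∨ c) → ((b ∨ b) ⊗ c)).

b ∨ c = max(0.037, 0.491) = 0.491
¬(b ∨ c) = 1 − 0.491 = 0.509
¬¬(b ∨ c) = 1 − 0.509 = 0.491
b ∨ b = max(0.037, 0.037) = 0.037
(b ∨ b) ⊗ c = max(0, 0.037 + 0.491 − 1) = max(0, -0.472) = 0.000
¬¬(b ∨ c) → ((b ∨ b) ⊗ c) = min(1, 1 − 0.491 + 0.000) = min(1, 0.509) = 0.509
¬(¬¬(b ∨ c) → ((b ∨ b) ⊗ c)) = 1 − 0.509 = 0.491
¬¬(¬¬(b ∨ c) → ((b ∨ b) ⊗ c)) = 1 − 0.491 = 0.509
¬¬¬(¬¬(b ∨ c) → ((b ∨ b) ⊗ c)) = 1 − 0.509 = 0.491
¬¬¬¬(¬¬(b ∨ c) → ((b ∨ b) ⊗ c)) = 1 − 0.491 = 0.509

0.509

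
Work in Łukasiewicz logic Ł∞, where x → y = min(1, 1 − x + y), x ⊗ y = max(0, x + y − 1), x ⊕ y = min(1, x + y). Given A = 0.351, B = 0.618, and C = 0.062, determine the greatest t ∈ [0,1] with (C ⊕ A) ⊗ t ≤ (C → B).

C ⊕ A = min(1, 0.062 + 0.351) = min(1, 0.413) = 0.413
So the left factor is C ⊕ A = 0.413.
C → B = min(1, 1 − 0.062 + 0.618) = min(1, 1.556) = 1.000
So the right-hand bound is C → B = 1.000.
The residuum of the Łukasiewicz t-norm gives the supremum: min(1, 1 − 0.413 + 1.000).
1 − 0.413 + 1.000 = 1.587, so t = min(1, 1.587) = 1.000.
Check: 0.413 ⊗ 1.000 = max(0, 0.413) = 0.413 ≤ 1.000.

1.000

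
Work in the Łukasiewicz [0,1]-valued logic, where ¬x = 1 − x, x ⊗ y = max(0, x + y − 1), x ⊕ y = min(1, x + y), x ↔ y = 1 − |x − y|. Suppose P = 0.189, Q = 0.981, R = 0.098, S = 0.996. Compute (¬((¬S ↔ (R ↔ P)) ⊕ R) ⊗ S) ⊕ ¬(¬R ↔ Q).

0.882

¬S = 1 − 0.996 = 0.004
R ↔ P = 1 − |0.098 − 0.189| = 1 − 0.091 = 0.909
¬S ↔ (R ↔ P) = 1 − |0.004 − 0.909| = 1 − 0.905 = 0.095
(¬S ↔ (R ↔ P)) ⊕ R = min(1, 0.095 + 0.098) = min(1, 0.193) = 0.193
¬((¬S ↔ (R ↔ P)) ⊕ R) = 1 − 0.193 = 0.807
¬((¬S ↔ (R ↔ P)) ⊕ R) ⊗ S = max(0, 0.807 + 0.996 − 1) = max(0, 0.803) = 0.803
¬R = 1 − 0.098 = 0.902
¬R ↔ Q = 1 − |0.902 − 0.981| = 1 − 0.079 = 0.921
¬(¬R ↔ Q) = 1 − 0.921 = 0.079
(¬((¬S ↔ (R ↔ P)) ⊕ R) ⊗ S) ⊕ ¬(¬R ↔ Q) = min(1, 0.803 + 0.079) = min(1, 0.882) = 0.882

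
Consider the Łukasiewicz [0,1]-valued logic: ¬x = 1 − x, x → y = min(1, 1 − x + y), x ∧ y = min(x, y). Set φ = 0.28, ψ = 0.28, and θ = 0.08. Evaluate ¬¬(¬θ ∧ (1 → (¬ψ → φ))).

0.56

¬θ = 1 − 0.08 = 0.92
¬ψ = 1 − 0.28 = 0.72
¬ψ → φ = min(1, 1 − 0.72 + 0.28) = min(1, 0.56) = 0.56
1 → (¬ψ → φ) = min(1, 1 − 1.00 + 0.56) = min(1, 0.56) = 0.56
¬θ ∧ (1 → (¬ψ → φ)) = min(0.92, 0.56) = 0.56
¬(¬θ ∧ (1 → (¬ψ → φ))) = 1 − 0.56 = 0.44
¬¬(¬θ ∧ (1 → (¬ψ → φ))) = 1 − 0.44 = 0.56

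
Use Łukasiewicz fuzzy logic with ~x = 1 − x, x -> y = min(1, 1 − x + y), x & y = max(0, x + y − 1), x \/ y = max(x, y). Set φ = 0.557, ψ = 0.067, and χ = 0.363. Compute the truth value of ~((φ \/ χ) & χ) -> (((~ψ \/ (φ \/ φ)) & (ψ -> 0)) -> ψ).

0.201

φ \/ χ = max(0.557, 0.363) = 0.557
(φ \/ χ) & χ = max(0, 0.557 + 0.363 − 1) = max(0, -0.080) = 0.000
~((φ \/ χ) & χ) = 1 − 0.000 = 1.000
~ψ = 1 − 0.067 = 0.933
φ \/ φ = max(0.557, 0.557) = 0.557
~ψ \/ (φ \/ φ) = max(0.933, 0.557) = 0.933
ψ -> 0 = min(1, 1 − 0.067 + 0.000) = min(1, 0.933) = 0.933
(~ψ \/ (φ \/ φ)) & (ψ -> 0) = max(0, 0.933 + 0.933 − 1) = max(0, 0.866) = 0.866
((~ψ \/ (φ \/ φ)) & (ψ -> 0)) -> ψ = min(1, 1 − 0.866 + 0.067) = min(1, 0.201) = 0.201
~((φ \/ χ) & χ) -> (((~ψ \/ (φ \/ φ)) & (ψ -> 0)) -> ψ) = min(1, 1 − 1.000 + 0.201) = min(1, 0.201) = 0.201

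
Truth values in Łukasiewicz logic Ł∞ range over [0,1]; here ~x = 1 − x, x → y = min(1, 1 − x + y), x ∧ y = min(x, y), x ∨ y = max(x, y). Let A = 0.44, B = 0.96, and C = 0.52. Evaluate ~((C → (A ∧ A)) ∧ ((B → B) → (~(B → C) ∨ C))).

0.48

A ∧ A = min(0.44, 0.44) = 0.44
C → (A ∧ A) = min(1, 1 − 0.52 + 0.44) = min(1, 0.92) = 0.92
B → B = min(1, 1 − 0.96 + 0.96) = min(1, 1.00) = 1.00
B → C = min(1, 1 − 0.96 + 0.52) = min(1, 0.56) = 0.56
~(B → C) = 1 − 0.56 = 0.44
~(B → C) ∨ C = max(0.44, 0.52) = 0.52
(B → B) → (~(B → C) ∨ C) = min(1, 1 − 1.00 + 0.52) = min(1, 0.52) = 0.52
(C → (A ∧ A)) ∧ ((B → B) → (~(B → C) ∨ C)) = min(0.92, 0.52) = 0.52
~((C → (A ∧ A)) ∧ ((B → B) → (~(B → C) ∨ C))) = 1 − 0.52 = 0.48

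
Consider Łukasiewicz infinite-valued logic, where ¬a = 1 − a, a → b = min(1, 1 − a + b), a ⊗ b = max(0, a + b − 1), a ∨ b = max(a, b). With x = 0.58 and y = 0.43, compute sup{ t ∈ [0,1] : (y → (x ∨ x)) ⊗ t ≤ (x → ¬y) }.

x ∨ x = max(0.58, 0.58) = 0.58
y → (x ∨ x) = min(1, 1 − 0.43 + 0.58) = min(1, 1.15) = 1.00
So the left factor is y → (x ∨ x) = 1.00.
¬y = 1 − 0.43 = 0.57
x → ¬y = min(1, 1 − 0.58 + 0.57) = min(1, 0.99) = 0.99
So the right-hand bound is x → ¬y = 0.99.
The residuum of the Łukasiewicz t-norm gives the supremum: min(1, 1 − 1.00 + 0.99).
1 − 1.00 + 0.99 = 0.99, so t = min(1, 0.99) = 0.99.
Check: 1.00 ⊗ 0.99 = max(0, 0.99) = 0.99 ≤ 0.99.

0.99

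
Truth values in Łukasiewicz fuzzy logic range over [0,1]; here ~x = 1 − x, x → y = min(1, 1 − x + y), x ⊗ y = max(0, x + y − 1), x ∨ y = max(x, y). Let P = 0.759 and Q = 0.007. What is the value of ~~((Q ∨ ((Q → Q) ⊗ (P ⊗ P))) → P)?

Q → Q = min(1, 1 − 0.007 + 0.007) = min(1, 1.000) = 1.000
P ⊗ P = max(0, 0.759 + 0.759 − 1) = max(0, 0.518) = 0.518
(Q → Q) ⊗ (P ⊗ P) = max(0, 1.000 + 0.518 − 1) = max(0, 0.518) = 0.518
Q ∨ ((Q → Q) ⊗ (P ⊗ P)) = max(0.007, 0.518) = 0.518
(Q ∨ ((Q → Q) ⊗ (P ⊗ P))) → P = min(1, 1 − 0.518 + 0.759) = min(1, 1.241) = 1.000
~((Q ∨ ((Q → Q) ⊗ (P ⊗ P))) → P) = 1 − 1.000 = 0.000
~~((Q ∨ ((Q → Q) ⊗ (P ⊗ P))) → P) = 1 − 0.000 = 1.000

1.000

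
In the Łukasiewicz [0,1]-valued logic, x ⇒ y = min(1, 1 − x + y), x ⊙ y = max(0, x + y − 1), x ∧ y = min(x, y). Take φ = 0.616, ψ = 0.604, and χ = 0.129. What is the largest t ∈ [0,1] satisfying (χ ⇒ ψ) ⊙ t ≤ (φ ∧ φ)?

0.616

χ ⇒ ψ = min(1, 1 − 0.129 + 0.604) = min(1, 1.475) = 1.000
So the left factor is χ ⇒ ψ = 1.000.
φ ∧ φ = min(0.616, 0.616) = 0.616
So the right-hand bound is φ ∧ φ = 0.616.
The residuum of the Łukasiewicz t-norm gives the supremum: min(1, 1 − 1.000 + 0.616).
1 − 1.000 + 0.616 = 0.616, so t = min(1, 0.616) = 0.616.
Check: 1.000 ⊙ 0.616 = max(0, 0.616) = 0.616 ≤ 0.616.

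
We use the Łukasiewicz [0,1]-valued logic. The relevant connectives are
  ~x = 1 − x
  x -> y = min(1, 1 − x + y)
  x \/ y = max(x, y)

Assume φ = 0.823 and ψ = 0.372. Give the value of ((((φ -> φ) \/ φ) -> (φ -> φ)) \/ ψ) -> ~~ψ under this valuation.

φ -> φ = min(1, 1 − 0.823 + 0.823) = min(1, 1.000) = 1.000
(φ -> φ) \/ φ = max(1.000, 0.823) = 1.000
((φ -> φ) \/ φ) -> (φ -> φ) = min(1, 1 − 1.000 + 1.000) = min(1, 1.000) = 1.000
(((φ -> φ) \/ φ) -> (φ -> φ)) \/ ψ = max(1.000, 0.372) = 1.000
~ψ = 1 − 0.372 = 0.628
~~ψ = 1 − 0.628 = 0.372
((((φ -> φ) \/ φ) -> (φ -> φ)) \/ ψ) -> ~~ψ = min(1, 1 − 1.000 + 0.372) = min(1, 0.372) = 0.372

0.372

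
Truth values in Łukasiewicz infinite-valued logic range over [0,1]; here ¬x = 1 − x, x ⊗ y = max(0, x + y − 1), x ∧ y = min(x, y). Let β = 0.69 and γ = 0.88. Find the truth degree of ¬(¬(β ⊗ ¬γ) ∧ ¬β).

0.69

¬γ = 1 − 0.88 = 0.12
β ⊗ ¬γ = max(0, 0.69 + 0.12 − 1) = max(0, -0.19) = 0.00
¬(β ⊗ ¬γ) = 1 − 0.00 = 1.00
¬β = 1 − 0.69 = 0.31
¬(β ⊗ ¬γ) ∧ ¬β = min(1.00, 0.31) = 0.31
¬(¬(β ⊗ ¬γ) ∧ ¬β) = 1 − 0.31 = 0.69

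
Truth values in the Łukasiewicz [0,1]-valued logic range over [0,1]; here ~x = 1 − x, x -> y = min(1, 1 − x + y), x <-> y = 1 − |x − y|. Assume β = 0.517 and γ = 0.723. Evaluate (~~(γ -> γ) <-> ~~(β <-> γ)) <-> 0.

0.206

γ -> γ = min(1, 1 − 0.723 + 0.723) = min(1, 1.000) = 1.000
~(γ -> γ) = 1 − 1.000 = 0.000
~~(γ -> γ) = 1 − 0.000 = 1.000
β <-> γ = 1 − |0.517 − 0.723| = 1 − 0.206 = 0.794
~(β <-> γ) = 1 − 0.794 = 0.206
~~(β <-> γ) = 1 − 0.206 = 0.794
~~(γ -> γ) <-> ~~(β <-> γ) = 1 − |1.000 − 0.794| = 1 − 0.206 = 0.794
(~~(γ -> γ) <-> ~~(β <-> γ)) <-> 0 = 1 − |0.794 − 0.000| = 1 − 0.794 = 0.206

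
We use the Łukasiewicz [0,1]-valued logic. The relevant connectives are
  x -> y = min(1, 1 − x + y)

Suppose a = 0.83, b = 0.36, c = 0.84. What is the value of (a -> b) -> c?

1.00

a -> b = min(1, 1 − 0.83 + 0.36) = min(1, 0.53) = 0.53
(a -> b) -> c = min(1, 1 − 0.53 + 0.84) = min(1, 1.31) = 1.00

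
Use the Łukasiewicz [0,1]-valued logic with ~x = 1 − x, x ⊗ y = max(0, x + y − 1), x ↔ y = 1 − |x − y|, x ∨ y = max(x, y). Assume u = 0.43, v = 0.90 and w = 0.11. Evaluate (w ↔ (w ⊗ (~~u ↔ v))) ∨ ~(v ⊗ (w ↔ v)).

~u = 1 − 0.43 = 0.57
~~u = 1 − 0.57 = 0.43
~~u ↔ v = 1 − |0.43 − 0.90| = 1 − 0.47 = 0.53
w ⊗ (~~u ↔ v) = max(0, 0.11 + 0.53 − 1) = max(0, -0.36) = 0.00
w ↔ (w ⊗ (~~u ↔ v)) = 1 − |0.11 − 0.00| = 1 − 0.11 = 0.89
w ↔ v = 1 − |0.11 − 0.90| = 1 − 0.79 = 0.21
v ⊗ (w ↔ v) = max(0, 0.90 + 0.21 − 1) = max(0, 0.11) = 0.11
~(v ⊗ (w ↔ v)) = 1 − 0.11 = 0.89
(w ↔ (w ⊗ (~~u ↔ v))) ∨ ~(v ⊗ (w ↔ v)) = max(0.89, 0.89) = 0.89

0.89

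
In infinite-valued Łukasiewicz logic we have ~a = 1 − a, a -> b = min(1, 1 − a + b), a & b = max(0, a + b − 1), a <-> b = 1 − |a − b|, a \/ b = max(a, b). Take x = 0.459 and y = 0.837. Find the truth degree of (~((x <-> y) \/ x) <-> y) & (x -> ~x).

0.541

x <-> y = 1 − |0.459 − 0.837| = 1 − 0.378 = 0.622
(x <-> y) \/ x = max(0.622, 0.459) = 0.622
~((x <-> y) \/ x) = 1 − 0.622 = 0.378
~((x <-> y) \/ x) <-> y = 1 − |0.378 − 0.837| = 1 − 0.459 = 0.541
~x = 1 − 0.459 = 0.541
x -> ~x = min(1, 1 − 0.459 + 0.541) = min(1, 1.082) = 1.000
(~((x <-> y) \/ x) <-> y) & (x -> ~x) = max(0, 0.541 + 1.000 − 1) = max(0, 0.541) = 0.541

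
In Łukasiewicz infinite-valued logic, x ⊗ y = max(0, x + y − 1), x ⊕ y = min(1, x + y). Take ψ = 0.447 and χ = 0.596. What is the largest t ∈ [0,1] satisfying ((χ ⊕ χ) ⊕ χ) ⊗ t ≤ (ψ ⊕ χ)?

1.000

χ ⊕ χ = min(1, 0.596 + 0.596) = min(1, 1.192) = 1.000
(χ ⊕ χ) ⊕ χ = min(1, 1.000 + 0.596) = min(1, 1.596) = 1.000
So the left factor is (χ ⊕ χ) ⊕ χ = 1.000.
ψ ⊕ χ = min(1, 0.447 + 0.596) = min(1, 1.043) = 1.000
So the right-hand bound is ψ ⊕ χ = 1.000.
The residuum of the Łukasiewicz t-norm gives the supremum: min(1, 1 − 1.000 + 1.000).
1 − 1.000 + 1.000 = 1.000, so t = min(1, 1.000) = 1.000.
Check: 1.000 ⊗ 1.000 = max(0, 1.000) = 1.000 ≤ 1.000.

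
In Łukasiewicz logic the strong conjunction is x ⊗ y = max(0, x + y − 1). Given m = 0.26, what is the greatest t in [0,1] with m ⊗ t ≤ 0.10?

0.84

The residuum of the Łukasiewicz t-norm gives the supremum: min(1, 1 − 0.26 + 0.10).
1 − 0.26 + 0.10 = 0.84, so t = min(1, 0.84) = 0.84.
Check: 0.26 ⊗ 0.84 = max(0, 0.10) = 0.10 ≤ 0.10.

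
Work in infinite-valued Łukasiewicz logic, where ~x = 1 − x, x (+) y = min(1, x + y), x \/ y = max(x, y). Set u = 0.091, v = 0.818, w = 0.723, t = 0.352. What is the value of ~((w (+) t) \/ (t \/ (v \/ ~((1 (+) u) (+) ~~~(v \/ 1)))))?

w (+) t = min(1, 0.723 + 0.352) = min(1, 1.075) = 1.000
1 (+) u = min(1, 1.000 + 0.091) = min(1, 1.091) = 1.000
v \/ 1 = max(0.818, 1.000) = 1.000
~(v \/ 1) = 1 − 1.000 = 0.000
~~(v \/ 1) = 1 − 0.000 = 1.000
~~~(v \/ 1) = 1 − 1.000 = 0.000
(1 (+) u) (+) ~~~(v \/ 1) = min(1, 1.000 + 0.000) = min(1, 1.000) = 1.000
~((1 (+) u) (+) ~~~(v \/ 1)) = 1 − 1.000 = 0.000
v \/ ~((1 (+) u) (+) ~~~(v \/ 1)) = max(0.818, 0.000) = 0.818
t \/ (v \/ ~((1 (+) u) (+) ~~~(v \/ 1))) = max(0.352, 0.818) = 0.818
(w (+) t) \/ (t \/ (v \/ ~((1 (+) u) (+) ~~~(v \/ 1)))) = max(1.000, 0.818) = 1.000
~((w (+) t) \/ (t \/ (v \/ ~((1 (+) u) (+) ~~~(v \/ 1))))) = 1 − 1.000 = 0.000

0.000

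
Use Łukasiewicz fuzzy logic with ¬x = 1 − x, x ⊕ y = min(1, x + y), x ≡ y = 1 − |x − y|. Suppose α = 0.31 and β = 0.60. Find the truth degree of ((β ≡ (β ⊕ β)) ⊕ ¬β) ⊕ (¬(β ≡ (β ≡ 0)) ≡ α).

β ⊕ β = min(1, 0.60 + 0.60) = min(1, 1.20) = 1.00
β ≡ (β ⊕ β) = 1 − |0.60 − 1.00| = 1 − 0.40 = 0.60
¬β = 1 − 0.60 = 0.40
(β ≡ (β ⊕ β)) ⊕ ¬β = min(1, 0.60 + 0.40) = min(1, 1.00) = 1.00
β ≡ 0 = 1 − |0.60 − 0.00| = 1 − 0.60 = 0.40
β ≡ (β ≡ 0) = 1 − |0.60 − 0.40| = 1 − 0.20 = 0.80
¬(β ≡ (β ≡ 0)) = 1 − 0.80 = 0.20
¬(β ≡ (β ≡ 0)) ≡ α = 1 − |0.20 − 0.31| = 1 − 0.11 = 0.89
((β ≡ (β ⊕ β)) ⊕ ¬β) ⊕ (¬(β ≡ (β ≡ 0)) ≡ α) = min(1, 1.00 + 0.89) = min(1, 1.89) = 1.00

1.00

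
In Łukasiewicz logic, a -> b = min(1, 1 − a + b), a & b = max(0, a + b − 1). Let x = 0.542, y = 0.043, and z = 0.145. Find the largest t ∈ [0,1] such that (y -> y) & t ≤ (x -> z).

0.603

y -> y = min(1, 1 − 0.043 + 0.043) = min(1, 1.000) = 1.000
So the left factor is y -> y = 1.000.
x -> z = min(1, 1 − 0.542 + 0.145) = min(1, 0.603) = 0.603
So the right-hand bound is x -> z = 0.603.
The residuum of the Łukasiewicz t-norm gives the supremum: min(1, 1 − 1.000 + 0.603).
1 − 1.000 + 0.603 = 0.603, so t = min(1, 0.603) = 0.603.
Check: 1.000 & 0.603 = max(0, 0.603) = 0.603 ≤ 0.603.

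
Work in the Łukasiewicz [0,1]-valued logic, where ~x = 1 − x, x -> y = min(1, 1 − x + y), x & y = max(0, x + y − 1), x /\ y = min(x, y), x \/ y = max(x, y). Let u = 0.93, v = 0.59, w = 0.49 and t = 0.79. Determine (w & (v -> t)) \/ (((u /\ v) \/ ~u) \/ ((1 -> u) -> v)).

v -> t = min(1, 1 − 0.59 + 0.79) = min(1, 1.20) = 1.00
w & (v -> t) = max(0, 0.49 + 1.00 − 1) = max(0, 0.49) = 0.49
u /\ v = min(0.93, 0.59) = 0.59
~u = 1 − 0.93 = 0.07
(u /\ v) \/ ~u = max(0.59, 0.07) = 0.59
1 -> u = min(1, 1 − 1.00 + 0.93) = min(1, 0.93) = 0.93
(1 -> u) -> v = min(1, 1 − 0.93 + 0.59) = min(1, 0.66) = 0.66
((u /\ v) \/ ~u) \/ ((1 -> u) -> v) = max(0.59, 0.66) = 0.66
(w & (v -> t)) \/ (((u /\ v) \/ ~u) \/ ((1 -> u) -> v)) = max(0.49, 0.66) = 0.66

0.66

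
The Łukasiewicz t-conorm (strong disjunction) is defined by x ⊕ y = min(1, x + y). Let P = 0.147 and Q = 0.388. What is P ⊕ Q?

P ⊕ Q = min(1, 0.147 + 0.388) = min(1, 0.535) = 0.535
For comparison, the Gödel t-conorm max(x, y) would give 0.388.

0.535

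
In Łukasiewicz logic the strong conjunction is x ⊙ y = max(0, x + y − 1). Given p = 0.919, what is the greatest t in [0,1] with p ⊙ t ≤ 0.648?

0.729

The residuum of the Łukasiewicz t-norm gives the supremum: min(1, 1 − 0.919 + 0.648).
1 − 0.919 + 0.648 = 0.729, so t = min(1, 0.729) = 0.729.
Check: 0.919 ⊙ 0.729 = max(0, 0.648) = 0.648 ≤ 0.648.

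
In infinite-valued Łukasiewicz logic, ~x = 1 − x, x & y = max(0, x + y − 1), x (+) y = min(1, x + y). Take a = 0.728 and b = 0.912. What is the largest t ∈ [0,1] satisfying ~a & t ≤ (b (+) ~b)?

~a = 1 − 0.728 = 0.272
So the left factor is ~a = 0.272.
~b = 1 − 0.912 = 0.088
b (+) ~b = min(1, 0.912 + 0.088) = min(1, 1.000) = 1.000
So the right-hand bound is b (+) ~b = 1.000.
The residuum of the Łukasiewicz t-norm gives the supremum: min(1, 1 − 0.272 + 1.000).
1 − 0.272 + 1.000 = 1.728, so t = min(1, 1.728) = 1.000.
Check: 0.272 & 1.000 = max(0, 0.272) = 0.272 ≤ 1.000.

1.000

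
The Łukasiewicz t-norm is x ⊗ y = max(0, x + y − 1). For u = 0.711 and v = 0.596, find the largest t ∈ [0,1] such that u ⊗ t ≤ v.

The residuum of the Łukasiewicz t-norm gives the supremum: min(1, 1 − 0.711 + 0.596).
1 − 0.711 + 0.596 = 0.885, so t = min(1, 0.885) = 0.885.
Check: 0.711 ⊗ 0.885 = max(0, 0.596) = 0.596 ≤ 0.596.

0.885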